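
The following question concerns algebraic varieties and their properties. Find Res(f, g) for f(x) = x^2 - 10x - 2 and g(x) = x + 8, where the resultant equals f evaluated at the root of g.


For Res(f, x - c), we evaluate f at x = c.
f(-8) = (-8)^2 - 10*(-8) - 2
= 64 + 80 - 2
= 144 - 2 = 142
Res(f, g) = 142

142


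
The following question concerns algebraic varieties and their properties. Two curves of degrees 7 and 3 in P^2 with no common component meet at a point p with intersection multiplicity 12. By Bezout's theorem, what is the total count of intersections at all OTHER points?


By Bezout's theorem, the total intersection number is d1 * d2.
Total = 7 * 3 = 21
Intersection multiplicity at p = 12
Remaining intersections = 21 - 12 = 9

9


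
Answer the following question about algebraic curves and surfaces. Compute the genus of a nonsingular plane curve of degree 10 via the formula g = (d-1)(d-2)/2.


Using the genus formula for smooth plane curves:
g = (d-1)(d-2)/2
g = (10-1)(10-2)/2
g = 9*8/2
g = 72/2 = 36

36


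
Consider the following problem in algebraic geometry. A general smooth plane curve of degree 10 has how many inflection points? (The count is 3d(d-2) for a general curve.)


For a general smooth plane curve C of degree d, the inflection points are
the intersection of C with its Hessian curve, which has degree 3(d-2).
By Bezout, the total intersection number is d * 3(d-2) = 10 * 24 = 240.
For a general curve every flex is ordinary, so each contributes
multiplicity 1 to C·Hess(C), and the number of distinct inflection
points is 3d(d-2).
Inflection points = 3*10*(10-2) = 3*10*8 = 240

240


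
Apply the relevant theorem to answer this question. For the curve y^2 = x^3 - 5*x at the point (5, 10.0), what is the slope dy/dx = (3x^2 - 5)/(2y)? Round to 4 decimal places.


Using implicit differentiation of y^2 = x^3 - 5*x:
2y * dy/dx = 3x^2 - 5
dy/dx = (3x^2 - 5)/(2y)
Numerator: 3*5^2 - 5 = 70
Denominator: 2*10.0 = 20.0
dy/dx = 70/20.0 = 3.5000

3.5000


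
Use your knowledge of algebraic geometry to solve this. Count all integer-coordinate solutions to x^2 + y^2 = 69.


Systematically check integer values of x where x^2 <= 69.
For each valid x, check if 69 - x^2 is a perfect square.
Total integer solutions found: 0

0


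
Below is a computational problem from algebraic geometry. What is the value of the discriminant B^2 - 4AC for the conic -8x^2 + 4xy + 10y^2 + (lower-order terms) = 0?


The discriminant of a conic Ax^2 + Bxy + Cy^2 + ... = 0 is B^2 - 4AC.
B^2 = 4^2 = 16
4AC = 4*(-8)*10 = -320
Discriminant = 16 + 320 = 336

336


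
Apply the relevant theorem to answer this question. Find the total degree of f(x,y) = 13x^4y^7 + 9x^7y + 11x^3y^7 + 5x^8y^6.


Examine each term for its total degree (sum of exponents).
  Term '13x^4y^7' has total degree 4+7 = 11.
  Term '9x^7y' has total degree 7+1 = 8.
  Term '11x^3y^7' has total degree 3+7 = 10.
  Term '5x^8y^6' has total degree 8+6 = 14.
The maximum total degree among all terms is 14.

14


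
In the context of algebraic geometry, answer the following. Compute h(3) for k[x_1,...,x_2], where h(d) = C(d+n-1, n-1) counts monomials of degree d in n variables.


The Hilbert function for the polynomial ring in 2 variables is:
h(d) = C(d+n-1, n-1)
h(3) = C(3+2-1, 2-1) = C(4, 1)
= 4! / (1! * 3!)
= 4

4


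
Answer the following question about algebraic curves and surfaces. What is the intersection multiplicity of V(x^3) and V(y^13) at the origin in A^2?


The intersection multiplicity of V(x^a) and V(y^b) at the origin is:
I(O; V(x^3), V(y^13)) = dim_k(k[x,y]/(x^3, y^13))
A basis for k[x,y]/(x^3, y^13) is the set of monomials x^i * y^j
where 0 <= i < 3 and 0 <= j < 13.
The number of such monomials is 3 * 13 = 39

39


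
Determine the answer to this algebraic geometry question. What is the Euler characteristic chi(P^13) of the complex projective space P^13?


The complex projective space P^13 has one cell in each even real dimension 0, 2, ..., 26.
The cohomology groups are H^{2k}(P^13) = Z for k = 0,...,13, and 0 otherwise.
Euler characteristic = sum of Betti numbers = 1 per even-dimensional cohomology group.
chi(P^13) = 13 + 1 = 14

14


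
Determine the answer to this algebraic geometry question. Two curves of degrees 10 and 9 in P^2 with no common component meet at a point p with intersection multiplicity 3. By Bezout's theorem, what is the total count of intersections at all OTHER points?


By Bezout's theorem, the total intersection number is d1 * d2.
Total = 10 * 9 = 90
Intersection multiplicity at p = 3
Remaining intersections = 90 - 3 = 87

87


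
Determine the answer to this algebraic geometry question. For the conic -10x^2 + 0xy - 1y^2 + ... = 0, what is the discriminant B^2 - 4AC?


The discriminant of a conic Ax^2 + Bxy + Cy^2 + ... = 0 is B^2 - 4AC.
B^2 = 0^2 = 0
4AC = 4*(-10)*(-1) = 40
Discriminant = 0 - 40 = -40

-40


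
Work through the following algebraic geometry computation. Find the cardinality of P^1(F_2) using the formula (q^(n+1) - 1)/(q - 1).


P^1(F_2) has (q^(n+1) - 1)/(q - 1) points.
= 2^1 + 2^0
= 2 + 1
= 3

3


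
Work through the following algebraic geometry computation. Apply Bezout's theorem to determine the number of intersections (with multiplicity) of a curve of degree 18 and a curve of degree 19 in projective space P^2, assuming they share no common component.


Bezout's theorem states the intersection count equals the product of degrees.
Intersection count = 18 * 19 = 342

342


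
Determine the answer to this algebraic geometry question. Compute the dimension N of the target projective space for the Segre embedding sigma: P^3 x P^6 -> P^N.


The Segre embedding maps P^m x P^n into P^N via
all products of coordinates from each factor.
N = (m+1)(n+1) - 1
N = (3+1)(6+1) - 1
N = 4*7 - 1
N = 28 - 1 = 27

27


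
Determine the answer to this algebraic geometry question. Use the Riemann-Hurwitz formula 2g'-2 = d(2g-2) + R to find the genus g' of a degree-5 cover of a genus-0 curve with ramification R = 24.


Riemann-Hurwitz formula: 2g' - 2 = d(2g - 2) + R
Given: d = 5, g = 0, R = 24
2g' - 2 = 5*(2*0 - 2) + 24
2g' - 2 = 5*(-2) + 24
2g' - 2 = -10 + 24 = 14
2g' = 16
g' = 8

8


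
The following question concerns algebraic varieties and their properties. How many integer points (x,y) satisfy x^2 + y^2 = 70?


Systematically check integer values of x where x^2 <= 70.
For each valid x, check if 70 - x^2 is a perfect square.
Total integer solutions found: 0

0


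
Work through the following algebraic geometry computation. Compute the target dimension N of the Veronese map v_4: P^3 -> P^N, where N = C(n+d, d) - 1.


The Veronese embedding v_d: P^n -> P^N maps each point to all
degree-d monomials in n+1 homogeneous coordinates.
N = C(n+d, d) - 1
N = C(3+4, 4) - 1
N = C(7, 4) - 1
C(7, 4) = 35
N = 35 - 1 = 34

34


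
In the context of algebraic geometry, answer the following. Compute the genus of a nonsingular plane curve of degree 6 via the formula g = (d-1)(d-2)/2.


Using the genus formula for smooth plane curves:
g = (d-1)(d-2)/2
g = (6-1)(6-2)/2
g = 5*4/2
g = 20/2 = 10

10


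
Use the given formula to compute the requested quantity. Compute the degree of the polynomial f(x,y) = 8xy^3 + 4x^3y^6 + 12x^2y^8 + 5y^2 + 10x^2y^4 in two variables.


Examine each term for its total degree (sum of exponents).
  Term '8xy^3' has total degree 1+3 = 4.
  Term '4x^3y^6' has total degree 3+6 = 9.
  Term '12x^2y^8' has total degree 2+8 = 10.
  Term '5y^2' has total degree 0+2 = 2.
  Term '10x^2y^4' has total degree 2+4 = 6.
The maximum total degree among all terms is 10.

10


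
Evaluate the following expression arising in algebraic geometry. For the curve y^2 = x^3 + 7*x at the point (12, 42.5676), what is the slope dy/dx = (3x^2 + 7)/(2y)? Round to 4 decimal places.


Using implicit differentiation of y^2 = x^3 + 7*x:
2y * dy/dx = 3x^2 + 7
dy/dx = (3x^2 + 7)/(2y)
Numerator: 3*12^2 + 7 = 439
Denominator: 2*42.5676 = 85.1352
dy/dx = 439/85.1352 = 5.1565

5.1565


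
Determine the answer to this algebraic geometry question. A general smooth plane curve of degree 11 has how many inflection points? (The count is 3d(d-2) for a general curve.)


For a general smooth plane curve C of degree d, the inflection points are
the intersection of C with its Hessian curve, which has degree 3(d-2).
By Bezout, the total intersection number is d * 3(d-2) = 11 * 27 = 297.
For a general curve every flex is ordinary, so each contributes
multiplicity 1 to C·Hess(C), and the number of distinct inflection
points is 3d(d-2).
Inflection points = 3*11*(11-2) = 3*11*9 = 297

297


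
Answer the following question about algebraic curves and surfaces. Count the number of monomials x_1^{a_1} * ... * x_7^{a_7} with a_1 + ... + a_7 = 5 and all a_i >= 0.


The number of degree-5 monomials in 7 variables is C(d+n-1, n-1).
= C(5+7-1, 7-1) = C(11, 6)
= 462

462


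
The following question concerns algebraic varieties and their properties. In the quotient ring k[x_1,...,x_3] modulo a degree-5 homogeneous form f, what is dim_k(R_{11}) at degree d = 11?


For R = k[x_1,...,x_n]/(f) with f homogeneous of degree e:
The Hilbert series is (1 - t^e)/(1 - t)^n.
So h(d) = C(d+n-1, n-1) - C(d-e+n-1, n-1) for d >= e.
With n=3, e=5, d=11:
C(11+3-1, 3-1) = C(13, 2) = 78
C(11-5+3-1, 3-1) = C(8, 2) = 28
h(11) = 78 - 28 = 50

50


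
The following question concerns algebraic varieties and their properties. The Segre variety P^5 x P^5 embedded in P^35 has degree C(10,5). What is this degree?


The degree of the Segre variety P^5 x P^5 is C(m+n, m).
= C(10, 5)
= 252

252


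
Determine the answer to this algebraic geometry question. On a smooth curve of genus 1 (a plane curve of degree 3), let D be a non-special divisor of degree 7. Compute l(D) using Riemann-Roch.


First, compute the genus of a smooth plane curve of degree 3:
g = (d-1)(d-2)/2 = (3-1)(3-2)/2 = 1
For a non-special divisor D (i.e., h^1(D) = 0), Riemann-Roch gives:
l(D) = deg(D) - g + 1
Since deg(D) = 7 >= 2g - 1 = 1, D is non-special.
l(D) = 7 - 1 + 1 = 7

7


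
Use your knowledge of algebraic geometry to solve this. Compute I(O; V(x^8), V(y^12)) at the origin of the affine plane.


The intersection multiplicity of V(x^a) and V(y^b) at the origin is:
I(O; V(x^8), V(y^12)) = dim_k(k[x,y]/(x^8, y^12))
A basis for k[x,y]/(x^8, y^12) is the set of monomials x^i * y^j
where 0 <= i < 8 and 0 <= j < 12.
The number of such monomials is 8 * 12 = 96

96


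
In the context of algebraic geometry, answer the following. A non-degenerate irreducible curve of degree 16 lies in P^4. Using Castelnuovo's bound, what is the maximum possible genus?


Castelnuovo's bound: write d - 1 = m(r-1) + epsilon with 0 <= epsilon < r-1.
d - 1 = 16 - 1 = 15
r - 1 = 4 - 1 = 3
15 = 5*3 + 0, so m = 5, epsilon = 0
pi(d, r) = m(m-1)(r-1)/2 + m*epsilon
= 5*4*3/2 + 5*0
= 60/2 + 0
= 30 + 0 = 30

30


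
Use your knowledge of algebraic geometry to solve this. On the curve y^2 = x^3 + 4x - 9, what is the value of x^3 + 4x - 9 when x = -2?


Compute x^3 + 4x - 9 at x = -2:
x^3 = (-2)^3 = -8
4*x = 4*(-2) = -8
Sum: -8 - 8 - 9 = -25

-25


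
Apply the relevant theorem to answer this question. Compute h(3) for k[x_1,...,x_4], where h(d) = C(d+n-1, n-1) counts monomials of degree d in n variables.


The Hilbert function for the polynomial ring in 4 variables is:
h(d) = C(d+n-1, n-1)
h(3) = C(3+4-1, 4-1) = C(6, 3)
= 6! / (3! * 3!)
= 20

20


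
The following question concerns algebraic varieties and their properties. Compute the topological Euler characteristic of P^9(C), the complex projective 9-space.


The complex projective space P^9 has one cell in each even real dimension 0, 2, ..., 18.
The cohomology groups are H^{2k}(P^9) = Z for k = 0,...,9, and 0 otherwise.
Euler characteristic = sum of Betti numbers = 1 per even-dimensional cohomology group.
chi(P^9) = 9 + 1 = 10

10


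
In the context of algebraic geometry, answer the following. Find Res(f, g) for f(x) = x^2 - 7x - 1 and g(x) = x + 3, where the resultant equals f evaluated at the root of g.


For Res(f, x - c), we evaluate f at x = c.
f(-3) = (-3)^2 - 7*(-3) - 1
= 9 + 21 - 1
= 30 - 1 = 29
Res(f, g) = 29

29


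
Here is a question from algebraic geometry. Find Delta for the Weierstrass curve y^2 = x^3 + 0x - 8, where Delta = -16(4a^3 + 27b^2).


Compute each component:
4a^3 = 4*0^3 = 4*0 = 0
27b^2 = 27*(-8)^2 = 27*64 = 1728
4a^3 + 27b^2 = 0 + 1728 = 1728
Delta = -16*1728 = -27648

-27648


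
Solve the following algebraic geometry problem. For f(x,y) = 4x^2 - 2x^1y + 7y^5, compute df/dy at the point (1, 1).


df/dy = (-2)*x^1 + 5*7*y^4
At (1,1): (-2)*1^1 + 5*7*1^4
= -2 + 35
= 33

33


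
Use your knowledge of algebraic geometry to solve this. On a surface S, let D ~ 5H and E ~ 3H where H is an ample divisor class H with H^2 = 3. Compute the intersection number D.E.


Using bilinearity of the intersection pairing on a surface S:
(aH).(bH) = ab * (H.H)
We have H^2 = 3.
D.E = (5H).(3H) = 5*3*3
= 15*3
= 45

45


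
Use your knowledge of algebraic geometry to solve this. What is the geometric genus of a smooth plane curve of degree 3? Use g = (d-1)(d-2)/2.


Using the genus formula for smooth plane curves:
g = (d-1)(d-2)/2
g = (3-1)(3-2)/2
g = 2*1/2
g = 2/2 = 1

1


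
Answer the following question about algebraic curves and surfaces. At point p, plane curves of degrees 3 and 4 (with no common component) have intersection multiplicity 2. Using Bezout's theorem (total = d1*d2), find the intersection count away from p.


By Bezout's theorem, the total intersection number is d1 * d2.
Total = 3 * 4 = 12
Intersection multiplicity at p = 2
Remaining intersections = 12 - 2 = 10

10


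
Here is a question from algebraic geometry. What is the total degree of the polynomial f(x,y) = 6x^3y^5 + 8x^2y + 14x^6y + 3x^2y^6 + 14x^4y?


Examine each term for its total degree (sum of exponents).
  Term '6x^3y^5' has total degree 3+5 = 8.
  Term '8x^2y' has total degree 2+1 = 3.
  Term '14x^6y' has total degree 6+1 = 7.
  Term '3x^2y^6' has total degree 2+6 = 8.
  Term '14x^4y' has total degree 4+1 = 5.
The maximum total degree among all terms is 8.

8


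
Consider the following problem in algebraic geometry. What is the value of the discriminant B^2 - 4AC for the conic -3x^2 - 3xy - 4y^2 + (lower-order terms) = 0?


The discriminant of a conic Ax^2 + Bxy + Cy^2 + ... = 0 is B^2 - 4AC.
B^2 = (-3)^2 = 9
4AC = 4*(-3)*(-4) = 48
Discriminant = 9 - 48 = -39

-39


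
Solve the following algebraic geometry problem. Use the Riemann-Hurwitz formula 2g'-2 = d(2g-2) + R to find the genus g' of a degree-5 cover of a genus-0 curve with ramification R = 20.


Riemann-Hurwitz formula: 2g' - 2 = d(2g - 2) + R
Given: d = 5, g = 0, R = 20
2g' - 2 = 5*(2*0 - 2) + 20
2g' - 2 = 5*(-2) + 20
2g' - 2 = -10 + 20 = 10
2g' = 12
g' = 6

6


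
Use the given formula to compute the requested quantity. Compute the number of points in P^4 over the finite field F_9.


P^4(F_9) has (q^(n+1) - 1)/(q - 1) points.
= 9^4 + 9^3 + 9^2 + 9^1 + 9^0
= 6561 + 729 + 81 + 9 + 1
= 7381

7381


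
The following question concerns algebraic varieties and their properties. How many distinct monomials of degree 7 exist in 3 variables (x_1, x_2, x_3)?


The number of degree-7 monomials in 3 variables is C(d+n-1, n-1).
= C(7+3-1, 3-1) = C(9, 2)
= 36

36


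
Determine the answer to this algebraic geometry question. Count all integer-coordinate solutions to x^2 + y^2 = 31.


Systematically check integer values of x where x^2 <= 31.
For each valid x, check if 31 - x^2 is a perfect square.
Total integer solutions found: 0

0


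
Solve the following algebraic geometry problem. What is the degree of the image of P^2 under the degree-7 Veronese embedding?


The Veronese variety v_7(P^2) has degree d^r.
d^r = 7^2 = 49

49


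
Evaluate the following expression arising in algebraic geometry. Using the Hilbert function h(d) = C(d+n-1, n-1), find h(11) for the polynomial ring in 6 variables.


The Hilbert function for the polynomial ring in 6 variables is:
h(d) = C(d+n-1, n-1)
h(11) = C(11+6-1, 6-1) = C(16, 5)
= 16! / (5! * 11!)
= 4368

4368


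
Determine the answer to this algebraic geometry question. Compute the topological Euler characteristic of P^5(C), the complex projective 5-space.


The complex projective space P^5 has one cell in each even real dimension 0, 2, ..., 10.
The cohomology groups are H^{2k}(P^5) = Z for k = 0,...,5, and 0 otherwise.
Euler characteristic = sum of Betti numbers = 1 per even-dimensional cohomology group.
chi(P^5) = 5 + 1 = 6

6


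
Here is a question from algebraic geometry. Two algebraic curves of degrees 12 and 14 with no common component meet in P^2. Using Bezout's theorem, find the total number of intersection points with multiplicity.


Bezout's theorem states the intersection count equals the product of degrees.
Intersection count = 12 * 14 = 168

168


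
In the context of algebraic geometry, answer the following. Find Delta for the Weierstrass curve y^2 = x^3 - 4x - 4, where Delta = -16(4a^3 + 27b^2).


Compute each component:
4a^3 = 4*(-4)^3 = 4*(-64) = -256
27b^2 = 27*(-4)^2 = 27*16 = 432
4a^3 + 27b^2 = -256 + 432 = 176
Delta = -16*176 = -2816

-2816


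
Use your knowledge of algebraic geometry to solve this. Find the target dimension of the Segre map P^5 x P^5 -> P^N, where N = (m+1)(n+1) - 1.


The Segre embedding maps P^m x P^n into P^N via
all products of coordinates from each factor.
N = (m+1)(n+1) - 1
N = (5+1)(5+1) - 1
N = 6*6 - 1
N = 36 - 1 = 35

35


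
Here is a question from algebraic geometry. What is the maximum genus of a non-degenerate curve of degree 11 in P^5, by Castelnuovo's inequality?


Castelnuovo's bound: write d - 1 = m(r-1) + epsilon with 0 <= epsilon < r-1.
d - 1 = 11 - 1 = 10
r - 1 = 5 - 1 = 4
10 = 2*4 + 2, so m = 2, epsilon = 2
pi(d, r) = m(m-1)(r-1)/2 + m*epsilon
= 2*1*4/2 + 2*2
= 8/2 + 4
= 4 + 4 = 8

8


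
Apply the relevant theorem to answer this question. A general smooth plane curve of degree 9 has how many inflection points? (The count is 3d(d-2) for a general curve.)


For a general smooth plane curve C of degree d, the inflection points are
the intersection of C with its Hessian curve, which has degree 3(d-2).
By Bezout, the total intersection number is d * 3(d-2) = 9 * 21 = 189.
For a general curve every flex is ordinary, so each contributes
multiplicity 1 to C·Hess(C), and the number of distinct inflection
points is 3d(d-2).
Inflection points = 3*9*(9-2) = 3*9*7 = 189

189


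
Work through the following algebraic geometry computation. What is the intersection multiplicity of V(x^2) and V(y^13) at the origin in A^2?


The intersection multiplicity of V(x^a) and V(y^b) at the origin is:
I(O; V(x^2), V(y^13)) = dim_k(k[x,y]/(x^2, y^13))
A basis for k[x,y]/(x^2, y^13) is the set of monomials x^i * y^j
where 0 <= i < 2 and 0 <= j < 13.
The number of such monomials is 2 * 13 = 26

26


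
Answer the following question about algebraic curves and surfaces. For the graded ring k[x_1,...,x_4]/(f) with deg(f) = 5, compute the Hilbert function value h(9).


For R = k[x_1,...,x_n]/(f) with f homogeneous of degree e:
The Hilbert series is (1 - t^e)/(1 - t)^n.
So h(d) = C(d+n-1, n-1) - C(d-e+n-1, n-1) for d >= e.
With n=4, e=5, d=9:
C(9+4-1, 4-1) = C(12, 3) = 220
C(9-5+4-1, 4-1) = C(7, 3) = 35
h(9) = 220 - 35 = 185

185


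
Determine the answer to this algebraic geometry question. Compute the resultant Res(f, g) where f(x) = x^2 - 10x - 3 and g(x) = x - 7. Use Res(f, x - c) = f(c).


For Res(f, x - c), we evaluate f at x = c.
f(7) = 7^2 - 10*7 - 3
= 49 - 70 - 3
= -21 - 3 = -24
Res(f, g) = -24

-24


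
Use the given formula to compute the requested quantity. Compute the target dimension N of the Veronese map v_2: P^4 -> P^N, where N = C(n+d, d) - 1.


The Veronese embedding v_d: P^n -> P^N maps each point to all
degree-d monomials in n+1 homogeneous coordinates.
N = C(n+d, d) - 1
N = C(4+2, 2) - 1
N = C(6, 2) - 1
C(6, 2) = 15
N = 15 - 1 = 14

14


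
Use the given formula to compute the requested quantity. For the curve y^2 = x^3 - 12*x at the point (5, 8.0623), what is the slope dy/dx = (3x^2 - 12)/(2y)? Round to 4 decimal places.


Using implicit differentiation of y^2 = x^3 - 12*x:
2y * dy/dx = 3x^2 - 12
dy/dx = (3x^2 - 12)/(2y)
Numerator: 3*5^2 - 12 = 63
Denominator: 2*8.0623 = 16.1246
dy/dx = 63/16.1246 = 3.9071

3.9071


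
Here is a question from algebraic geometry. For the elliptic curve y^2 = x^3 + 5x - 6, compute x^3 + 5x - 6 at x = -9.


Compute x^3 + 5x - 6 at x = -9:
x^3 = (-9)^3 = -729
5*x = 5*(-9) = -45
Sum: -729 - 45 - 6 = -780

-780


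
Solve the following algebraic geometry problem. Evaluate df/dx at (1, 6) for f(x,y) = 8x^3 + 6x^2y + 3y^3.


df/dx = 3*8*x^2 + 2*6*x^1*y
At (1,6): 3*8*1^2 + 2*6*1^1*6
= 24 + 72
= 96

96


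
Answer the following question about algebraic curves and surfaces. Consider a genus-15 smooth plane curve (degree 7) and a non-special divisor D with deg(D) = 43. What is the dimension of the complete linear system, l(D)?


First, compute the genus of a smooth plane curve of degree 7:
g = (d-1)(d-2)/2 = (7-1)(7-2)/2 = 15
For a non-special divisor D (i.e., h^1(D) = 0), Riemann-Roch gives:
l(D) = deg(D) - g + 1
Since deg(D) = 43 >= 2g - 1 = 29, D is non-special.
l(D) = 43 - 15 + 1 = 29

29


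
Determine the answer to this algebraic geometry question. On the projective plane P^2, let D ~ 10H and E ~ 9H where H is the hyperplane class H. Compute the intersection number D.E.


Using bilinearity of the intersection pairing on the projective plane P^2:
(aH).(bH) = ab * (H.H)
We have H^2 = 1 (Bezout).
D.E = (10H).(9H) = 10*9*1
= 90*1
= 90

90


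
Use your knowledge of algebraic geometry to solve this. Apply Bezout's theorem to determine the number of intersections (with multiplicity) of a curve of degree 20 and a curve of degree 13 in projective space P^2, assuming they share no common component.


Bezout's theorem states the intersection count equals the product of degrees.
Intersection count = 20 * 13 = 260

260


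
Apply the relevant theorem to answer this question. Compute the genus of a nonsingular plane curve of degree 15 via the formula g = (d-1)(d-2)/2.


Using the genus formula for smooth plane curves:
g = (d-1)(d-2)/2
g = (15-1)(15-2)/2
g = 14*13/2
g = 182/2 = 91

91


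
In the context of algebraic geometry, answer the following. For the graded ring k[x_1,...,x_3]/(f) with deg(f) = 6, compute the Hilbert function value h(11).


For R = k[x_1,...,x_n]/(f) with f homogeneous of degree e:
The Hilbert series is (1 - t^e)/(1 - t)^n.
So h(d) = C(d+n-1, n-1) - C(d-e+n-1, n-1) for d >= e.
With n=3, e=6, d=11:
C(11+3-1, 3-1) = C(13, 2) = 78
C(11-6+3-1, 3-1) = C(7, 2) = 21
h(11) = 78 - 21 = 57

57


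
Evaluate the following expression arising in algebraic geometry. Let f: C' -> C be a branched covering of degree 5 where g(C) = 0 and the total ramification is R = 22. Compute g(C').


Riemann-Hurwitz formula: 2g' - 2 = d(2g - 2) + R
Given: d = 5, g = 0, R = 22
2g' - 2 = 5*(2*0 - 2) + 22
2g' - 2 = 5*(-2) + 22
2g' - 2 = -10 + 22 = 12
2g' = 14
g' = 7

7


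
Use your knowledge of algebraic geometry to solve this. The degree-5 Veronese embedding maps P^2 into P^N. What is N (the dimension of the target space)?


The Veronese embedding v_d: P^n -> P^N maps each point to all
degree-d monomials in n+1 homogeneous coordinates.
N = C(n+d, d) - 1
N = C(2+5, 5) - 1
N = C(7, 5) - 1
C(7, 5) = 21
N = 21 - 1 = 20

20


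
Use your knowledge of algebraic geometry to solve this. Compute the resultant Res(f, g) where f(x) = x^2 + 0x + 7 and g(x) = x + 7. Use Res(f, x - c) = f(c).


For Res(f, x - c), we evaluate f at x = c.
f(-7) = (-7)^2 + 0*(-7) + 7
= 49 + 0 + 7
= 49 + 7 = 56
Res(f, g) = 56

56


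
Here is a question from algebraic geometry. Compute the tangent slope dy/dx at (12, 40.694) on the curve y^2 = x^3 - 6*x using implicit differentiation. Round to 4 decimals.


Using implicit differentiation of y^2 = x^3 - 6*x:
2y * dy/dx = 3x^2 - 6
dy/dx = (3x^2 - 6)/(2y)
Numerator: 3*12^2 - 6 = 426
Denominator: 2*40.694 = 81.388
dy/dx = 426/81.388 = 5.2342

5.2342


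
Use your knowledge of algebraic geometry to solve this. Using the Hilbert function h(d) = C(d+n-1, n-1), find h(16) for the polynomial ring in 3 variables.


The Hilbert function for the polynomial ring in 3 variables is:
h(d) = C(d+n-1, n-1)
h(16) = C(16+3-1, 3-1) = C(18, 2)
= 18! / (2! * 16!)
= 153

153


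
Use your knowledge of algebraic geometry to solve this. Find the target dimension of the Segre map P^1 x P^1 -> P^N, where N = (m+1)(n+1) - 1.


The Segre embedding maps P^m x P^n into P^N via
all products of coordinates from each factor.
N = (m+1)(n+1) - 1
N = (1+1)(1+1) - 1
N = 2*2 - 1
N = 4 - 1 = 3

3


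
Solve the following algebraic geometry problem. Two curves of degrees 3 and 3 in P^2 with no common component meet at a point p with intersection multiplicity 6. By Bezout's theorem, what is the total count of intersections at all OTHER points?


By Bezout's theorem, the total intersection number is d1 * d2.
Total = 3 * 3 = 9
Intersection multiplicity at p = 6
Remaining intersections = 9 - 6 = 3

3


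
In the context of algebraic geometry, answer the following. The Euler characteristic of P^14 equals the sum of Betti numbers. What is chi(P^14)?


The complex projective space P^14 has one cell in each even real dimension 0, 2, ..., 28.
The cohomology groups are H^{2k}(P^14) = Z for k = 0,...,14, and 0 otherwise.
Euler characteristic = sum of Betti numbers = 1 per even-dimensional cohomology group.
chi(P^14) = 14 + 1 = 15

15


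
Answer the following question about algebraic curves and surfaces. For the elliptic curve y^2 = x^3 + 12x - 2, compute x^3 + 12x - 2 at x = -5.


Compute x^3 + 12x - 2 at x = -5:
x^3 = (-5)^3 = -125
12*x = 12*(-5) = -60
Sum: -125 - 60 - 2 = -187

-187


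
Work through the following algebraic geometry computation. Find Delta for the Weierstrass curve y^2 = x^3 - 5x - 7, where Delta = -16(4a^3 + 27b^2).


Compute each component:
4a^3 = 4*(-5)^3 = 4*(-125) = -500
27b^2 = 27*(-7)^2 = 27*49 = 1323
4a^3 + 27b^2 = -500 + 1323 = 823
Delta = -16*823 = -13168

-13168


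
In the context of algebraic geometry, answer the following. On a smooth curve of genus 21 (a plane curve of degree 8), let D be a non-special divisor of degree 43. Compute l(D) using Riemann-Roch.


First, compute the genus of a smooth plane curve of degree 8:
g = (d-1)(d-2)/2 = (8-1)(8-2)/2 = 21
For a non-special divisor D (i.e., h^1(D) = 0), Riemann-Roch gives:
l(D) = deg(D) - g + 1
Since deg(D) = 43 >= 2g - 1 = 41, D is non-special.
l(D) = 43 - 21 + 1 = 23

23


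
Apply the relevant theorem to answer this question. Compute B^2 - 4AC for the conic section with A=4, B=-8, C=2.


The discriminant of a conic Ax^2 + Bxy + Cy^2 + ... = 0 is B^2 - 4AC.
B^2 = (-8)^2 = 64
4AC = 4*4*2 = 32
Discriminant = 64 - 32 = 32

32


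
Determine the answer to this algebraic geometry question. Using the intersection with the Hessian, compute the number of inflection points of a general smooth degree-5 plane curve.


For a general smooth plane curve C of degree d, the inflection points are
the intersection of C with its Hessian curve, which has degree 3(d-2).
By Bezout, the total intersection number is d * 3(d-2) = 5 * 9 = 45.
For a general curve every flex is ordinary, so each contributes
multiplicity 1 to C·Hess(C), and the number of distinct inflection
points is 3d(d-2).
Inflection points = 3*5*(5-2) = 3*5*3 = 45

45


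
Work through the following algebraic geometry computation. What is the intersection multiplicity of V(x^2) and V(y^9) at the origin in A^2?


The intersection multiplicity of V(x^a) and V(y^b) at the origin is:
I(O; V(x^2), V(y^9)) = dim_k(k[x,y]/(x^2, y^9))
A basis for k[x,y]/(x^2, y^9) is the set of monomials x^i * y^j
where 0 <= i < 2 and 0 <= j < 9.
The number of such monomials is 2 * 9 = 18

18


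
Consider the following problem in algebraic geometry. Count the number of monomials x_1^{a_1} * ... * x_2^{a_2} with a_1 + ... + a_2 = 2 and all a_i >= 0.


The number of degree-2 monomials in 2 variables is C(d+n-1, n-1).
= C(2+2-1, 2-1) = C(3, 1)
= 3

3


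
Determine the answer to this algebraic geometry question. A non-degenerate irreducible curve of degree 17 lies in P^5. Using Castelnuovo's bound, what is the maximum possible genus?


Castelnuovo's bound: write d - 1 = m(r-1) + epsilon with 0 <= epsilon < r-1.
d - 1 = 17 - 1 = 16
r - 1 = 5 - 1 = 4
16 = 4*4 + 0, so m = 4, epsilon = 0
pi(d, r) = m(m-1)(r-1)/2 + m*epsilon
= 4*3*4/2 + 4*0
= 48/2 + 0
= 24 + 0 = 24

24


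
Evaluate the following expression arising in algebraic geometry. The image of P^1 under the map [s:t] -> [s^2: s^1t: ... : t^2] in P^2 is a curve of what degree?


The rational normal curve in P^2 is the image of P^1 under the 2-uple Veronese.
A general hyperplane in P^2 pulls back to a degree-2 form on P^1, which has 2 zeros,
so the curve meets a general hyperplane in 2 points. Degree = 2.

2


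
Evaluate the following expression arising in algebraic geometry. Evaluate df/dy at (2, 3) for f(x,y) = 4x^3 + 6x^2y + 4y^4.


df/dy = 6*x^2 + 4*4*y^3
At (2,3): 6*2^2 + 4*4*3^3
= 24 + 432
= 456

456


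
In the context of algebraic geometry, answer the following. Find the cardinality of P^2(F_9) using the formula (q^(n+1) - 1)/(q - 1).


P^2(F_9) has (q^(n+1) - 1)/(q - 1) points.
= 9^2 + 9^1 + 9^0
= 81 + 9 + 1
= 91

91


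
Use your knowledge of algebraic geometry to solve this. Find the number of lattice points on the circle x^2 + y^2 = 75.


Systematically check integer values of x where x^2 <= 75.
For each valid x, check if 75 - x^2 is a perfect square.
Total integer solutions found: 0

0


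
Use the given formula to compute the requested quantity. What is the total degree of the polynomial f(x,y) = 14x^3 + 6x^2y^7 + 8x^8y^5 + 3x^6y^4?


Examine each term for its total degree (sum of exponents).
  Term '14x^3' has total degree 3+0 = 3.
  Term '6x^2y^7' has total degree 2+7 = 9.
  Term '8x^8y^5' has total degree 8+5 = 13.
  Term '3x^6y^4' has total degree 6+4 = 10.
The maximum total degree among all terms is 13.

13


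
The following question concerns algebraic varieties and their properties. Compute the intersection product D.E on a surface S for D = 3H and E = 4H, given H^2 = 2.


Using bilinearity of the intersection pairing on a surface S:
(aH).(bH) = ab * (H.H)
We have H^2 = 2.
D.E = (3H).(4H) = 3*4*2
= 12*2
= 24

24


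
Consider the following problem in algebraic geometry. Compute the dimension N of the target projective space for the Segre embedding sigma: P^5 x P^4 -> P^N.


The Segre embedding maps P^m x P^n into P^N via
all products of coordinates from each factor.
N = (m+1)(n+1) - 1
N = (5+1)(4+1) - 1
N = 6*5 - 1
N = 30 - 1 = 29

29


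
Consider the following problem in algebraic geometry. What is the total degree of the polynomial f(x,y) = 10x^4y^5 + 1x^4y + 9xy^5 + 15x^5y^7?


Examine each term for its total degree (sum of exponents).
  Term '10x^4y^5' has total degree 4+5 = 9.
  Term '1x^4y' has total degree 4+1 = 5.
  Term '9xy^5' has total degree 1+5 = 6.
  Term '15x^5y^7' has total degree 5+7 = 12.
The maximum total degree among all terms is 12.

12


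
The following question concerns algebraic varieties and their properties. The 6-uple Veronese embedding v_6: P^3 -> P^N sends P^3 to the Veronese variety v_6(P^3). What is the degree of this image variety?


The Veronese variety v_6(P^3) has degree d^r.
d^r = 6^3 = 216

216


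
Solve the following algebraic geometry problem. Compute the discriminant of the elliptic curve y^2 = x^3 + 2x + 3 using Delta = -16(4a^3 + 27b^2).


Compute each component:
4a^3 = 4*2^3 = 4*8 = 32
27b^2 = 27*3^2 = 27*9 = 243
4a^3 + 27b^2 = 32 + 243 = 275
Delta = -16*275 = -4400

-4400


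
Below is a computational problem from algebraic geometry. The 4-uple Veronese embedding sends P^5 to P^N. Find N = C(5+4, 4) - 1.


The Veronese embedding v_d: P^n -> P^N maps each point to all
degree-d monomials in n+1 homogeneous coordinates.
N = C(n+d, d) - 1
N = C(5+4, 4) - 1
N = C(9, 4) - 1
C(9, 4) = 126
N = 126 - 1 = 125

125


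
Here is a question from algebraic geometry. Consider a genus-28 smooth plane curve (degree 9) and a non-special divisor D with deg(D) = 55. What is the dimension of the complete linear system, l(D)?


First, compute the genus of a smooth plane curve of degree 9:
g = (d-1)(d-2)/2 = (9-1)(9-2)/2 = 28
For a non-special divisor D (i.e., h^1(D) = 0), Riemann-Roch gives:
l(D) = deg(D) - g + 1
Since deg(D) = 55 >= 2g - 1 = 55, D is non-special.
l(D) = 55 - 28 + 1 = 28

28


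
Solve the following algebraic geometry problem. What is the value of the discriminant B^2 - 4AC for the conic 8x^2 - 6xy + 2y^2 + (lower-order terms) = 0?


The discriminant of a conic Ax^2 + Bxy + Cy^2 + ... = 0 is B^2 - 4AC.
B^2 = (-6)^2 = 36
4AC = 4*8*2 = 64
Discriminant = 36 - 64 = -28

-28


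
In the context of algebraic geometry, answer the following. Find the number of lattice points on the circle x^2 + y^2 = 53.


Systematically check integer values of x where x^2 <= 53.
For each valid x, check if 53 - x^2 is a perfect square.
x=2: 53 - 4 = 49, sqrt = 7 (valid)
x=7: 53 - 49 = 4, sqrt = 2 (valid)
Total integer solutions found: 8

8


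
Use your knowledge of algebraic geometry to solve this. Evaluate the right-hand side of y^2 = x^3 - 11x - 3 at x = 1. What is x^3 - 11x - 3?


Compute x^3 - 11x - 3 at x = 1:
x^3 = 1^3 = 1
(-11)*x = (-11)*1 = -11
Sum: 1 - 11 - 3 = -13

-13


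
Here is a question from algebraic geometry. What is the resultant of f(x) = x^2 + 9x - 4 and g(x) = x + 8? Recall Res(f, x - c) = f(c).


For Res(f, x - c), we evaluate f at x = c.
f(-8) = (-8)^2 + 9*(-8) - 4
= 64 - 72 - 4
= -8 - 4 = -12
Res(f, g) = -12

-12


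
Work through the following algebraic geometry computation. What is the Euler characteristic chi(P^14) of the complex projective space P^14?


The complex projective space P^14 has one cell in each even real dimension 0, 2, ..., 28.
The cohomology groups are H^{2k}(P^14) = Z for k = 0,...,14, and 0 otherwise.
Euler characteristic = sum of Betti numbers = 1 per even-dimensional cohomology group.
chi(P^14) = 14 + 1 = 15

15


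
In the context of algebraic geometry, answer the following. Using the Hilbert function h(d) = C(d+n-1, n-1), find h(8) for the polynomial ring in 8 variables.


The Hilbert function for the polynomial ring in 8 variables is:
h(d) = C(d+n-1, n-1)
h(8) = C(8+8-1, 8-1) = C(15, 7)
= 15! / (7! * 8!)
= 6435

6435


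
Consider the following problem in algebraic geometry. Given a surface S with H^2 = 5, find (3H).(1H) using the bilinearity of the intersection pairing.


Using bilinearity of the intersection pairing on a surface S:
(aH).(bH) = ab * (H.H)
We have H^2 = 5.
D.E = (3H).(1H) = 3*1*5
= 3*5
= 15

15


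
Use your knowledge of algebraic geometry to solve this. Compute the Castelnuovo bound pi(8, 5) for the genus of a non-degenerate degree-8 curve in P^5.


Castelnuovo's bound: write d - 1 = m(r-1) + epsilon with 0 <= epsilon < r-1.
d - 1 = 8 - 1 = 7
r - 1 = 5 - 1 = 4
7 = 1*4 + 3, so m = 1, epsilon = 3
pi(d, r) = m(m-1)(r-1)/2 + m*epsilon
= 1*0*4/2 + 1*3
= 0/2 + 3
= 0 + 3 = 3

3


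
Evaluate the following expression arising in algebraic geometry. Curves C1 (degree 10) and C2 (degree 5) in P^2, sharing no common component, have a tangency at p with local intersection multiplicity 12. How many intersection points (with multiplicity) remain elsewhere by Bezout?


By Bezout's theorem, the total intersection number is d1 * d2.
Total = 10 * 5 = 50
Intersection multiplicity at p = 12
Remaining intersections = 50 - 12 = 38

38


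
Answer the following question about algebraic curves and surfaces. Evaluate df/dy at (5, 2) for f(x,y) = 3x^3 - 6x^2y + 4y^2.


df/dy = (-6)*x^2 + 2*4*y^1
At (5,2): (-6)*5^2 + 2*4*2^1
= -150 + 16
= -134

-134


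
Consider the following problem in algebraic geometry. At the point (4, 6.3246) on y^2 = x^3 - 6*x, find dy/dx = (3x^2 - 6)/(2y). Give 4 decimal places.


Using implicit differentiation of y^2 = x^3 - 6*x:
2y * dy/dx = 3x^2 - 6
dy/dx = (3x^2 - 6)/(2y)
Numerator: 3*4^2 - 6 = 42
Denominator: 2*6.3246 = 12.6492
dy/dx = 42/12.6492 = 3.3204

3.3204


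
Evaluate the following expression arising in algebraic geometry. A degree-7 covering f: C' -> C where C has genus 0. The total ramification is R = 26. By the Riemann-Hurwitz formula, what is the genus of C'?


Riemann-Hurwitz formula: 2g' - 2 = d(2g - 2) + R
Given: d = 7, g = 0, R = 26
2g' - 2 = 7*(2*0 - 2) + 26
2g' - 2 = 7*(-2) + 26
2g' - 2 = -14 + 26 = 12
2g' = 14
g' = 7

7


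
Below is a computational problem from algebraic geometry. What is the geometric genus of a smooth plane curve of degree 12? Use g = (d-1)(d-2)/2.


Using the genus formula for smooth plane curves:
g = (d-1)(d-2)/2
g = (12-1)(12-2)/2
g = 11*10/2
g = 110/2 = 55

55


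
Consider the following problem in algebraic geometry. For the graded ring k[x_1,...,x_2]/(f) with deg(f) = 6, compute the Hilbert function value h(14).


For R = k[x_1,...,x_n]/(f) with f homogeneous of degree e:
The Hilbert series is (1 - t^e)/(1 - t)^n.
So h(d) = C(d+n-1, n-1) - C(d-e+n-1, n-1) for d >= e.
With n=2, e=6, d=14:
C(14+2-1, 2-1) = C(15, 1) = 15
C(14-6+2-1, 2-1) = C(9, 1) = 9
h(14) = 15 - 9 = 6

6


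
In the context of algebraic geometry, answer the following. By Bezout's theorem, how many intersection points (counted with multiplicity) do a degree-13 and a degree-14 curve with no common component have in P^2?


Bezout's theorem states the intersection count equals the product of degrees.
Intersection count = 13 * 14 = 182

182


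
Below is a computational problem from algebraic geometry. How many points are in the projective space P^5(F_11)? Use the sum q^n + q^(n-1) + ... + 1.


P^5(F_11) has (q^(n+1) - 1)/(q - 1) points.
= 11^5 + 11^4 + 11^3 + 11^2 + 11^1 + 11^0
= 161051 + 14641 + 1331 + 121 + 11 + 1
= 177156

177156


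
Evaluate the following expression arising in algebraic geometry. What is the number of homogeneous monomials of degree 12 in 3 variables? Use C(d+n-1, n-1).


The number of degree-12 monomials in 3 variables is C(d+n-1, n-1).
= C(12+3-1, 3-1) = C(14, 2)
= 91

91


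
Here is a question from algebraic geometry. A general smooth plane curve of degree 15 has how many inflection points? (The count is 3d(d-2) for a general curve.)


For a general smooth plane curve C of degree d, the inflection points are
the intersection of C with its Hessian curve, which has degree 3(d-2).
By Bezout, the total intersection number is d * 3(d-2) = 15 * 39 = 585.
For a general curve every flex is ordinary, so each contributes
multiplicity 1 to C·Hess(C), and the number of distinct inflection
points is 3d(d-2).
Inflection points = 3*15*(15-2) = 3*15*13 = 585

585


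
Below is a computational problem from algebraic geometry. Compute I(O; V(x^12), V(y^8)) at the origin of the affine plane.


The intersection multiplicity of V(x^a) and V(y^b) at the origin is:
I(O; V(x^12), V(y^8)) = dim_k(k[x,y]/(x^12, y^8))
A basis for k[x,y]/(x^12, y^8) is the set of monomials x^i * y^j
where 0 <= i < 12 and 0 <= j < 8.
The number of such monomials is 12 * 8 = 96

96


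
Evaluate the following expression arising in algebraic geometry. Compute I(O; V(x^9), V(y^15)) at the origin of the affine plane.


The intersection multiplicity of V(x^a) and V(y^b) at the origin is:
I(O; V(x^9), V(y^15)) = dim_k(k[x,y]/(x^9, y^15))
A basis for k[x,y]/(x^9, y^15) is the set of monomials x^i * y^j
where 0 <= i < 9 and 0 <= j < 15.
The number of such monomials is 9 * 15 = 135

135


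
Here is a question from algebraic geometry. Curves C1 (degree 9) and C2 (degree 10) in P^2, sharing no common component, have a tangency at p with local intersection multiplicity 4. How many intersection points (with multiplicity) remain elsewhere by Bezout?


By Bezout's theorem, the total intersection number is d1 * d2.
Total = 9 * 10 = 90
Intersection multiplicity at p = 4
Remaining intersections = 90 - 4 = 86

86
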